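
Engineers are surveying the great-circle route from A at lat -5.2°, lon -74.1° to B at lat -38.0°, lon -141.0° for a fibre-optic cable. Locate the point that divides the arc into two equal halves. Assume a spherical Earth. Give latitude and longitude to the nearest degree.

≈ lat -25°, lon -103°

The haversine formula gives a central angle δ ≈ 1.199 rad (68.7°) between the endpoints.
Interpolate at f = 1/2 with slerp weights a = sin((1−f)δ)/sin δ ≈ 0.606, b = sin(fδ)/sin δ ≈ 0.606.
p = a·p₁ + b·p₂ ≈ (-0.206, -0.880, -0.428); φ = arcsin(p_z) ≈ -25.32°, λ = atan2(p_y, p_x) ≈ -103.15°.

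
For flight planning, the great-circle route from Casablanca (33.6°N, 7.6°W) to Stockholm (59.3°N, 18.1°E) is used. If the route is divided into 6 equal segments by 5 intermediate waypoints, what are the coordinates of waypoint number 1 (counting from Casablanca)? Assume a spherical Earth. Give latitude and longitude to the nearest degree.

Write both endpoints as unit vectors p₁, p₂ with components (cos φ cos λ, cos φ sin λ, sin φ).
The central angle between the endpoints is δ = arccos(p₁·p₂) ≈ 0.537 rad (30.8°).
Interpolate at f = 1/6 with slerp weights a = sin((1−f)δ)/sin δ ≈ 0.846, b = sin(fδ)/sin δ ≈ 0.175.
p = a·p₁ + b·p₂ ≈ (0.783, -0.065, 0.618); φ = arcsin(p_z) ≈ 38.20°, λ = atan2(p_y, p_x) ≈ -4.78°.

≈ 38°N, 5°W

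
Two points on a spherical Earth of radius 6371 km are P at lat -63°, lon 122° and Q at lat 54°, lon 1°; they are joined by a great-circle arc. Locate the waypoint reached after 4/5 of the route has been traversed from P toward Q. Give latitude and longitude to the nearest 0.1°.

The haversine formula gives a central angle δ ≈ 2.603 rad (149.1°) between the endpoints.
Interpolate at f = 4/5 with slerp weights a = sin((1−f)δ)/sin δ ≈ 0.969, b = sin(fδ)/sin δ ≈ 1.699.
p = a·p₁ + b·p₂ ≈ (0.766, 0.391, 0.511); φ = arcsin(p_z) ≈ 30.75°, λ = atan2(p_y, p_x) ≈ 27.03°.

≈ lat 30.7°, lon 27.0°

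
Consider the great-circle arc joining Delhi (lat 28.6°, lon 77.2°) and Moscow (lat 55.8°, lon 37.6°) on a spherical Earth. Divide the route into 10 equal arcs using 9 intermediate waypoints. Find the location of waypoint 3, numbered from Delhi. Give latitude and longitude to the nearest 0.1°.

From cos δ = sin φ₁ sin φ₂ + cos φ₁ cos φ₂ cos Δλ, the central angle is δ ≈ 0.682 rad (39.1°).
Interpolate at f = 3/10 with slerp weights a = sin((1−f)δ)/sin δ ≈ 0.729, b = sin(fδ)/sin δ ≈ 0.322.
p = a·p₁ + b·p₂ ≈ (0.285, 0.735, 0.616); φ = arcsin(p_z) ≈ 37.99°, λ = atan2(p_y, p_x) ≈ 68.77°.

≈ lat 38.0°, lon 68.8°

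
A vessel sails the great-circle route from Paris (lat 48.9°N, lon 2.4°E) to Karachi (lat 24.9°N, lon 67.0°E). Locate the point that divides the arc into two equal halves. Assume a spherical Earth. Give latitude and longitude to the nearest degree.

Write both endpoints as unit vectors p₁, p₂ with components (cos φ cos λ, cos φ sin λ, sin φ).
The central angle between the endpoints is δ = arccos(p₁·p₂) ≈ 0.961 rad (55.0°).
Interpolate at f = 1/2 with slerp weights a = sin((1−f)δ)/sin δ ≈ 0.564, b = sin(fδ)/sin δ ≈ 0.564.
p = a·p₁ + b·p₂ ≈ (0.570, 0.486, 0.662); φ = arcsin(p_z) ≈ 41.47°, λ = atan2(p_y, p_x) ≈ 40.46°.

≈ lat 41°N, lon 40°E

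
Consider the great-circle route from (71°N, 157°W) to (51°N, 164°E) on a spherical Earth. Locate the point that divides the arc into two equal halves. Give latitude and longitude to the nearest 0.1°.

Convert each endpoint to a unit vector on the sphere (x = cos φ cos λ, y = cos φ sin λ, z = sin φ).
The central angle between the endpoints is δ = arccos(p₁·p₂) ≈ 0.465 rad (26.6°).
Interpolate at f = 1/2 with slerp weights a = sin((1−f)δ)/sin δ ≈ 0.514, b = sin(fδ)/sin δ ≈ 0.514.
p = a·p₁ + b·p₂ ≈ (-0.465, 0.024, 0.885); φ = arcsin(p_z) ≈ 62.26°, λ = atan2(p_y, p_x) ≈ 177.07°.

≈ (62.3°N, 177.1°E)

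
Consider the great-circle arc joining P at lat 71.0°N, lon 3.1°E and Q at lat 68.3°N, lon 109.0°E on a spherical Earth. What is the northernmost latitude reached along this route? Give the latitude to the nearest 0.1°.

≈ 77.5°N

The great circle lies in the plane with unit normal n̂ = (p₁ × p₂)/|p₁ × p₂|.
Here n̂_z ≈ +0.217; the vertex latitude is φ_max = arccos|n̂_z| ≈ 77.5°.
Check via Clairaut: cos φ_max = |cos φ₁| · sin C = cos(71.0°)·sin(41.8°) ≈ 0.217, again giving ≈ 77.5°.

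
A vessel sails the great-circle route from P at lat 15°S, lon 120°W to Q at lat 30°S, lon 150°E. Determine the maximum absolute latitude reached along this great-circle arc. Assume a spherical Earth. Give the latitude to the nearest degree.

≈ 32°S

The great circle lies in the plane with unit normal n̂ = (p₁ × p₂)/|p₁ × p₂|.
Here n̂_z ≈ -0.844; the vertex latitude is φ_max = arccos|n̂_z| ≈ 32.5°.
Check via Clairaut: cos φ_max = |cos φ₁| · sin C = cos(15.0°)·sin(119.1°) ≈ 0.844, again giving ≈ 32.5°.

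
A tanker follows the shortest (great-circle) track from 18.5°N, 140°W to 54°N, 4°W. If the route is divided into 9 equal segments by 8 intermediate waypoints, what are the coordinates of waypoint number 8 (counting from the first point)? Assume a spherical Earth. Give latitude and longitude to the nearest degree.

From cos δ = sin φ₁ sin φ₂ + cos φ₁ cos φ₂ cos Δλ, the central angle is δ ≈ 1.716 rad (98.3°).
Interpolate at f = 8/9 with slerp weights a = sin((1−f)δ)/sin δ ≈ 0.191, b = sin(fδ)/sin δ ≈ 1.010.
p = a·p₁ + b·p₂ ≈ (0.453, -0.158, 0.877); φ = arcsin(p_z) ≈ 61.34°, λ = atan2(p_y, p_x) ≈ -19.25°.

≈ 61°N, 19°W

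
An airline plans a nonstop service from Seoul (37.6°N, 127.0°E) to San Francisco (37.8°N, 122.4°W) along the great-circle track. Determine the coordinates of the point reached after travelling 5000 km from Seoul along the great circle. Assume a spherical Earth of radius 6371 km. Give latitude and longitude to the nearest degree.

Write both endpoints as unit vectors p₁, p₂ with components (cos φ cos λ, cos φ sin λ, sin φ).
The central angle between the endpoints is δ = arccos(p₁·p₂) ≈ 1.416 rad (81.2°). The total great-circle distance is δ·R ≈ 1.416 × 6371 ≈ 9024 km, so the target fraction is f = 5000/9024 ≈ 0.554.
Interpolate at f ≈ 0.554 with slerp weights a = sin((1−f)δ)/sin δ ≈ 0.598, b = sin(fδ)/sin δ ≈ 0.715.
p = a·p₁ + b·p₂ ≈ (-0.588, -0.099, 0.803); φ = arcsin(p_z) ≈ 53.41°, λ = atan2(p_y, p_x) ≈ -170.44°.

≈ (53°N, 170°W)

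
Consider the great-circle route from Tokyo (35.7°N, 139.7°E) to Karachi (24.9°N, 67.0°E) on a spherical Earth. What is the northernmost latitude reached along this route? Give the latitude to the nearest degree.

The great circle lies in the plane with unit normal n̂ = (p₁ × p₂)/|p₁ × p₂|.
Here n̂_z ≈ -0.794; the vertex latitude is φ_max = arccos|n̂_z| ≈ 37.4°.

≈ 37°N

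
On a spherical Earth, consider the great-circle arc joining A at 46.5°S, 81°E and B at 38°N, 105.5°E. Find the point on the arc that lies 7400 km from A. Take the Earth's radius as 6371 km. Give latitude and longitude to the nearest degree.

≈ 18°N, 99°E

The haversine formula gives a central angle δ ≈ 1.524 rad (87.3°) between the endpoints. The total great-circle distance is δ·R ≈ 1.524 × 6371 ≈ 9708 km, so the target fraction is f = 7400/9708 ≈ 0.762.
Interpolate at f ≈ 0.762 with slerp weights a = sin((1−f)δ)/sin δ ≈ 0.355, b = sin(fδ)/sin δ ≈ 0.918.
p = a·p₁ + b·p₂ ≈ (-0.155, 0.939, 0.308); φ = arcsin(p_z) ≈ 17.94°, λ = atan2(p_y, p_x) ≈ 99.39°.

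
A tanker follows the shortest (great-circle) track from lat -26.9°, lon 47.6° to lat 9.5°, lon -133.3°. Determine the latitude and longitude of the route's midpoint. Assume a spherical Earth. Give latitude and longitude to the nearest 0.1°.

From cos δ = sin φ₁ sin φ₂ + cos φ₁ cos φ₂ cos Δλ, the central angle is δ ≈ 2.838 rad (162.6°).
Interpolate at f = 1/2 with slerp weights a = sin((1−f)δ)/sin δ ≈ 3.302, b = sin(fδ)/sin δ ≈ 3.302.
p = a·p₁ + b·p₂ ≈ (-0.248, -0.196, -0.949); φ = arcsin(p_z) ≈ -71.59°, λ = atan2(p_y, p_x) ≈ -141.72°.

≈ lat -71.6°, lon -141.7°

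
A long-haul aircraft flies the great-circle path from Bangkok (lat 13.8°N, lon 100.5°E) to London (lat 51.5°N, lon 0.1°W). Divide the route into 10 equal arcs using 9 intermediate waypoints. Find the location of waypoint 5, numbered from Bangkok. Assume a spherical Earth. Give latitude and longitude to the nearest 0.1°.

Write both endpoints as unit vectors p₁, p₂ with components (cos φ cos λ, cos φ sin λ, sin φ).
The central angle between the endpoints is δ = arccos(p₁·p₂) ≈ 1.495 rad (85.7°).
Interpolate at f = 5/10 with slerp weights a = sin((1−f)δ)/sin δ ≈ 0.682, b = sin(fδ)/sin δ ≈ 0.682.
p = a·p₁ + b·p₂ ≈ (0.304, 0.650, 0.696); φ = arcsin(p_z) ≈ 44.13°, λ = atan2(p_y, p_x) ≈ 64.96°.

≈ lat 44.1°N, lon 65.0°E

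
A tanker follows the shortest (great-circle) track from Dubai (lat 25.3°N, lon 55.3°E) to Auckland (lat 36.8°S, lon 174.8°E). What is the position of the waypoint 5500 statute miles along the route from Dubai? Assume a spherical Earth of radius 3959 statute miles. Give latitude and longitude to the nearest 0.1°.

≈ lat 20.0°S, lon 122.7°E

The haversine formula gives a central angle δ ≈ 2.230 rad (127.8°) between the endpoints. The total great-circle distance is δ·R ≈ 2.230 × 3959 ≈ 8829 mi, so the target fraction is f = 5500/8829 ≈ 0.623.
Interpolate at f ≈ 0.623 with slerp weights a = sin((1−f)δ)/sin δ ≈ 0.943, b = sin(fδ)/sin δ ≈ 1.244.
p = a·p₁ + b·p₂ ≈ (-0.507, 0.791, -0.342); φ = arcsin(p_z) ≈ -20.03°, λ = atan2(p_y, p_x) ≈ 122.66°.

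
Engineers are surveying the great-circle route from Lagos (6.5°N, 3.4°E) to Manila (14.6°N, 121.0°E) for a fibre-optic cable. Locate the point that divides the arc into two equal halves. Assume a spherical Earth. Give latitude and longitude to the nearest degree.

Write both endpoints as unit vectors p₁, p₂ with components (cos φ cos λ, cos φ sin λ, sin φ).
The central angle between the endpoints is δ = arccos(p₁·p₂) ≈ 2.001 rad (114.6°).
Interpolate at f = 1/2 with slerp weights a = sin((1−f)δ)/sin δ ≈ 0.926, b = sin(fδ)/sin δ ≈ 0.926.
p = a·p₁ + b·p₂ ≈ (0.457, 0.823, 0.338); φ = arcsin(p_z) ≈ 19.77°, λ = atan2(p_y, p_x) ≈ 60.95°.

≈ 20°N, 61°E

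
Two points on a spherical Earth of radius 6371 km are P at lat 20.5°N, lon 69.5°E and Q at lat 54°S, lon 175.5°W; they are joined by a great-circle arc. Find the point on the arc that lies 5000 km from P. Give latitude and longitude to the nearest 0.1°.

≈ lat 15.7°S, lon 96.7°E

Convert each endpoint to a unit vector on the sphere (x = cos φ cos λ, y = cos φ sin λ, z = sin φ).
The central angle between the endpoints is δ = arccos(p₁·p₂) ≈ 2.113 rad (121.1°). The total great-circle distance is δ·R ≈ 2.113 × 6371 ≈ 13462 km, so the target fraction is f = 5000/13462 ≈ 0.371.
Interpolate at f ≈ 0.371 with slerp weights a = sin((1−f)δ)/sin δ ≈ 1.133, b = sin(fδ)/sin δ ≈ 0.825.
p = a·p₁ + b·p₂ ≈ (-0.112, 0.956, -0.271); φ = arcsin(p_z) ≈ -15.70°, λ = atan2(p_y, p_x) ≈ 96.66°.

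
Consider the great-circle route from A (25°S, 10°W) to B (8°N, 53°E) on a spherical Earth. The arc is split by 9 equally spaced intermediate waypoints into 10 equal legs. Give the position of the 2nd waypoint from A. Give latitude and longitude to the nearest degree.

≈ (20°S, 4°E)

Write both endpoints as unit vectors p₁, p₂ with components (cos φ cos λ, cos φ sin λ, sin φ).
The central angle between the endpoints is δ = arccos(p₁·p₂) ≈ 1.215 rad (69.6°).
Interpolate at f = 2/10 with slerp weights a = sin((1−f)δ)/sin δ ≈ 0.881, b = sin(fδ)/sin δ ≈ 0.257.
p = a·p₁ + b·p₂ ≈ (0.939, 0.064, -0.337); φ = arcsin(p_z) ≈ -19.67°, λ = atan2(p_y, p_x) ≈ 3.92°.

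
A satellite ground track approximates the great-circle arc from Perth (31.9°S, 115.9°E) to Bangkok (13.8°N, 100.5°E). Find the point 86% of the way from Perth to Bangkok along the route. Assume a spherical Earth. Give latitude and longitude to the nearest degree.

Write both endpoints as unit vectors p₁, p₂ with components (cos φ cos λ, cos φ sin λ, sin φ).
The central angle between the endpoints is δ = arccos(p₁·p₂) ≈ 0.838 rad (48.0°).
Interpolate at f = 0.86 with slerp weights a = sin((1−f)δ)/sin δ ≈ 0.157, b = sin(fδ)/sin δ ≈ 0.888.
p = a·p₁ + b·p₂ ≈ (-0.216, 0.968, 0.129); φ = arcsin(p_z) ≈ 7.39°, λ = atan2(p_y, p_x) ≈ 102.55°.

≈ 7°N, 103°E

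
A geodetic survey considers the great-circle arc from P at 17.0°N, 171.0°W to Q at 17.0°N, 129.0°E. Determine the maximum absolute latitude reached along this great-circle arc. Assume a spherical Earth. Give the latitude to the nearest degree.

The great circle lies in the plane with unit normal n̂ = (p₁ × p₂)/|p₁ × p₂|.
Here n̂_z ≈ -0.943; the vertex latitude is φ_max = arccos|n̂_z| ≈ 19.4°.
Check via Clairaut: cos φ_max = |cos φ₁| · sin C = cos(17.0°)·sin(80.4°) ≈ 0.943, again giving ≈ 19.4°.

≈ 19°N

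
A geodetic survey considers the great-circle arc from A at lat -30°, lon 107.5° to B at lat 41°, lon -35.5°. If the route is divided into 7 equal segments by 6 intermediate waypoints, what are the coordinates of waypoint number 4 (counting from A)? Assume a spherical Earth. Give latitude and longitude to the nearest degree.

≈ lat 23°, lon 39°

Write both endpoints as unit vectors p₁, p₂ with components (cos φ cos λ, cos φ sin λ, sin φ).
The central angle between the endpoints is δ = arccos(p₁·p₂) ≈ 2.587 rad (148.2°).
Interpolate at f = 4/7 with slerp weights a = sin((1−f)δ)/sin δ ≈ 1.699, b = sin(fδ)/sin δ ≈ 1.890.
p = a·p₁ + b·p₂ ≈ (0.719, 0.575, 0.391); φ = arcsin(p_z) ≈ 22.99°, λ = atan2(p_y, p_x) ≈ 38.66°.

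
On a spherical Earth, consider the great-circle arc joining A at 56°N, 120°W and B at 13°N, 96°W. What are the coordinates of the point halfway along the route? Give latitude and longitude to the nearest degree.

≈ 35°N, 105°W

Write both endpoints as unit vectors p₁, p₂ with components (cos φ cos λ, cos φ sin λ, sin φ).
The central angle between the endpoints is δ = arccos(p₁·p₂) ≈ 0.817 rad (46.8°).
Interpolate at f = 1/2 with slerp weights a = sin((1−f)δ)/sin δ ≈ 0.545, b = sin(fδ)/sin δ ≈ 0.545.
p = a·p₁ + b·p₂ ≈ (-0.208, -0.792, 0.574); φ = arcsin(p_z) ≈ 35.05°, λ = atan2(p_y, p_x) ≈ -104.71°.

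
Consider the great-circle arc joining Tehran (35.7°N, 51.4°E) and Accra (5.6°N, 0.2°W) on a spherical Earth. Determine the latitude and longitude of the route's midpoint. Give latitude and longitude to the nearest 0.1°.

≈ 22.7°N, 22.8°E

From cos δ = sin φ₁ sin φ₂ + cos φ₁ cos φ₂ cos Δλ, the central angle is δ ≈ 0.978 rad (56.0°).
Interpolate at f = 1/2 with slerp weights a = sin((1−f)δ)/sin δ ≈ 0.566, b = sin(fδ)/sin δ ≈ 0.566.
p = a·p₁ + b·p₂ ≈ (0.851, 0.357, 0.386); φ = arcsin(p_z) ≈ 22.69°, λ = atan2(p_y, p_x) ≈ 22.80°.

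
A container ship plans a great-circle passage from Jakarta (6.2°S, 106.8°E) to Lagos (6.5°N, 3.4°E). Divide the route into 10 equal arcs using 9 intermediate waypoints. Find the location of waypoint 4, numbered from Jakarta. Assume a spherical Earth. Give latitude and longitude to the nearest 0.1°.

Convert each endpoint to a unit vector on the sphere (x = cos φ cos λ, y = cos φ sin λ, z = sin φ).
The central angle between the endpoints is δ = arccos(p₁·p₂) ≈ 1.814 rad (104.0°).
Interpolate at f = 4/10 with slerp weights a = sin((1−f)δ)/sin δ ≈ 0.913, b = sin(fδ)/sin δ ≈ 0.684.
p = a·p₁ + b·p₂ ≈ (0.416, 0.909, -0.021); φ = arcsin(p_z) ≈ -1.21°, λ = atan2(p_y, p_x) ≈ 65.41°.

≈ 1.2°S, 65.4°E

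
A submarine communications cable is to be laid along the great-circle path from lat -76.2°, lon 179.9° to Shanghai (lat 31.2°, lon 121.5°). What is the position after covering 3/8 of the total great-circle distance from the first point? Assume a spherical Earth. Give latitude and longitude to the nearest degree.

≈ lat -38°, lon 137°

Convert each endpoint to a unit vector on the sphere (x = cos φ cos λ, y = cos φ sin λ, z = sin φ).
The central angle between the endpoints is δ = arccos(p₁·p₂) ≈ 1.978 rad (113.3°).
Interpolate at f = 3/8 with slerp weights a = sin((1−f)δ)/sin δ ≈ 1.029, b = sin(fδ)/sin δ ≈ 0.736.
p = a·p₁ + b·p₂ ≈ (-0.574, 0.537, -0.618); φ = arcsin(p_z) ≈ -38.16°, λ = atan2(p_y, p_x) ≈ 136.92°.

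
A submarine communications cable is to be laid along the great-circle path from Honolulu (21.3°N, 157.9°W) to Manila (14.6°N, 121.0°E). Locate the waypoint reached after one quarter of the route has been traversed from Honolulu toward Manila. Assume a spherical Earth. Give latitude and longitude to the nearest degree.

Convert each endpoint to a unit vector on the sphere (x = cos φ cos λ, y = cos φ sin λ, z = sin φ).
The central angle between the endpoints is δ = arccos(p₁·p₂) ≈ 1.338 rad (76.6°).
Interpolate at f = 1/4 with slerp weights a = sin((1−f)δ)/sin δ ≈ 0.867, b = sin(fδ)/sin δ ≈ 0.337.
p = a·p₁ + b·p₂ ≈ (-0.916, -0.024, 0.400); φ = arcsin(p_z) ≈ 23.57°, λ = atan2(p_y, p_x) ≈ -178.50°.

≈ 24°N, 179°W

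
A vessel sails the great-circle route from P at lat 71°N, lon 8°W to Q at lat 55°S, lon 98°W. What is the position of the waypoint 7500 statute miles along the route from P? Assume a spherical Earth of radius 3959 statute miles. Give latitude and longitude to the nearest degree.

From cos δ = sin φ₁ sin φ₂ + cos φ₁ cos φ₂ cos Δλ, the central angle is δ ≈ 2.457 rad (140.8°). The total great-circle distance is δ·R ≈ 2.457 × 3959 ≈ 9726 mi, so the target fraction is f = 7500/9726 ≈ 0.771.
Interpolate at f ≈ 0.771 with slerp weights a = sin((1−f)δ)/sin δ ≈ 0.843, b = sin(fδ)/sin δ ≈ 1.499.
p = a·p₁ + b·p₂ ≈ (0.152, -0.890, -0.431); φ = arcsin(p_z) ≈ -25.52°, λ = atan2(p_y, p_x) ≈ -80.30°.

≈ lat 26°S, lon 80°W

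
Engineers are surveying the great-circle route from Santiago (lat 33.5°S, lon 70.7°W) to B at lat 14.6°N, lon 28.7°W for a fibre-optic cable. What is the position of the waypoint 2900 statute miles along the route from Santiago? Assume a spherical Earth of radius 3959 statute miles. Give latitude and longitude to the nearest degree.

≈ lat 2°S, lon 41°W

Write both endpoints as unit vectors p₁, p₂ with components (cos φ cos λ, cos φ sin λ, sin φ).
The central angle between the endpoints is δ = arccos(p₁·p₂) ≈ 1.092 rad (62.6°). The total great-circle distance is δ·R ≈ 1.092 × 3959 ≈ 4324 mi, so the target fraction is f = 2900/4324 ≈ 0.671.
Interpolate at f ≈ 0.671 with slerp weights a = sin((1−f)δ)/sin δ ≈ 0.397, b = sin(fδ)/sin δ ≈ 0.753.
p = a·p₁ + b·p₂ ≈ (0.749, -0.662, -0.029); φ = arcsin(p_z) ≈ -1.66°, λ = atan2(p_y, p_x) ≈ -41.49°.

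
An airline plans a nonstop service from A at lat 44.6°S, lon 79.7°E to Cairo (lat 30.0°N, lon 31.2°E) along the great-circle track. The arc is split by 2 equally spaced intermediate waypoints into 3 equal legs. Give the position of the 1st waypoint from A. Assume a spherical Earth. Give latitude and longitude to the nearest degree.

The haversine formula gives a central angle δ ≈ 1.513 rad (86.7°) between the endpoints.
Interpolate at f = 1/3 with slerp weights a = sin((1−f)δ)/sin δ ≈ 0.848, b = sin(fδ)/sin δ ≈ 0.484.
p = a·p₁ + b·p₂ ≈ (0.467, 0.811, -0.353); φ = arcsin(p_z) ≈ -20.68°, λ = atan2(p_y, p_x) ≈ 60.09°.

≈ lat 21°S, lon 60°E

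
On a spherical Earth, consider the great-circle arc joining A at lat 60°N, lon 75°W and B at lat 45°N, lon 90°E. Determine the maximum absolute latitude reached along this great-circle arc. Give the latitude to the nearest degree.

The great circle lies in the plane with unit normal n̂ = (p₁ × p₂)/|p₁ × p₂|.
Here n̂_z ≈ +0.095; the vertex latitude is φ_max = arccos|n̂_z| ≈ 84.5°.
Check via Clairaut: cos φ_max = |cos φ₁| · sin C = cos(60.0°)·sin(11.0°) ≈ 0.095, again giving ≈ 84.5°.

≈ 85°N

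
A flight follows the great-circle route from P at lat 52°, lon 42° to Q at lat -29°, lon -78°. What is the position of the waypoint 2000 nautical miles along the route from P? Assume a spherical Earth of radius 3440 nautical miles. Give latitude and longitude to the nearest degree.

From cos δ = sin φ₁ sin φ₂ + cos φ₁ cos φ₂ cos Δλ, the central angle is δ ≈ 2.280 rad (130.6°). The total great-circle distance is δ·R ≈ 2.280 × 3440 ≈ 7843 nmi, so the target fraction is f = 2000/7843 ≈ 0.255.
Interpolate at f ≈ 0.255 with slerp weights a = sin((1−f)δ)/sin δ ≈ 1.307, b = sin(fδ)/sin δ ≈ 0.724.
p = a·p₁ + b·p₂ ≈ (0.730, -0.081, 0.679); φ = arcsin(p_z) ≈ 42.77°, λ = atan2(p_y, p_x) ≈ -6.31°.

≈ lat 43°, lon -6°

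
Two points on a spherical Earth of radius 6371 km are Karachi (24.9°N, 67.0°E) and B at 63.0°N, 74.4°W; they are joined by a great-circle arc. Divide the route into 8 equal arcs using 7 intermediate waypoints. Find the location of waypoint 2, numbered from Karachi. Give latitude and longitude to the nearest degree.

≈ 45°N, 58°E

The haversine formula gives a central angle δ ≈ 1.517 rad (86.9°) between the endpoints.
Interpolate at f = 2/8 with slerp weights a = sin((1−f)δ)/sin δ ≈ 0.909, b = sin(fδ)/sin δ ≈ 0.371.
p = a·p₁ + b·p₂ ≈ (0.367, 0.597, 0.713); φ = arcsin(p_z) ≈ 45.50°, λ = atan2(p_y, p_x) ≈ 58.38°.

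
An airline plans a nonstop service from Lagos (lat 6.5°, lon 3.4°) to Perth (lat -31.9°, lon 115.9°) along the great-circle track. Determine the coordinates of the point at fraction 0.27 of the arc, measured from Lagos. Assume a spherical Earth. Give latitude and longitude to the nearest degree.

The haversine formula gives a central angle δ ≈ 1.963 rad (112.5°) between the endpoints.
Interpolate at f = 0.27 with slerp weights a = sin((1−f)δ)/sin δ ≈ 1.072, b = sin(fδ)/sin δ ≈ 0.547.
p = a·p₁ + b·p₂ ≈ (0.860, 0.481, -0.168); φ = arcsin(p_z) ≈ -9.66°, λ = atan2(p_y, p_x) ≈ 29.21°.

≈ lat -10°, lon 29°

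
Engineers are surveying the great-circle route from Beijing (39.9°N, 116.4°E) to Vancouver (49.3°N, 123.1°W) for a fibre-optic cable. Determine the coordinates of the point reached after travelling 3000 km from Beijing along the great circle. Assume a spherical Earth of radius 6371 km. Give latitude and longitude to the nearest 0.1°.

≈ 58.8°N, 146.8°E

Write both endpoints as unit vectors p₁, p₂ with components (cos φ cos λ, cos φ sin λ, sin φ).
The central angle between the endpoints is δ = arccos(p₁·p₂) ≈ 1.336 rad (76.6°). The total great-circle distance is δ·R ≈ 1.336 × 6371 ≈ 8513 km, so the target fraction is f = 3000/8513 ≈ 0.352.
Interpolate at f ≈ 0.352 with slerp weights a = sin((1−f)δ)/sin δ ≈ 0.783, b = sin(fδ)/sin δ ≈ 0.466.
p = a·p₁ + b·p₂ ≈ (-0.433, 0.283, 0.856); φ = arcsin(p_z) ≈ 58.84°, λ = atan2(p_y, p_x) ≈ 146.83°.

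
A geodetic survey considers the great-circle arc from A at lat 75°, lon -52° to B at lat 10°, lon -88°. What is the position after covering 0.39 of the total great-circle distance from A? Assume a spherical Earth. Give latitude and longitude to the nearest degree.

The haversine formula gives a central angle δ ≈ 1.188 rad (68.0°) between the endpoints.
Interpolate at f = 0.39 with slerp weights a = sin((1−f)δ)/sin δ ≈ 0.715, b = sin(fδ)/sin δ ≈ 0.482.
p = a·p₁ + b·p₂ ≈ (0.130, -0.620, 0.774); φ = arcsin(p_z) ≈ 50.70°, λ = atan2(p_y, p_x) ≈ -78.12°.

≈ lat 51°, lon -78°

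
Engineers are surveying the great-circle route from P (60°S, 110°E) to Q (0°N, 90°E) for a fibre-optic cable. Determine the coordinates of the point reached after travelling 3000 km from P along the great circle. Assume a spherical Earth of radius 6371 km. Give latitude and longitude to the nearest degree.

≈ (34°S, 98°E)

Write both endpoints as unit vectors p₁, p₂ with components (cos φ cos λ, cos φ sin λ, sin φ).
The central angle between the endpoints is δ = arccos(p₁·p₂) ≈ 1.082 rad (62.0°). The total great-circle distance is δ·R ≈ 1.082 × 6371 ≈ 6891 km, so the target fraction is f = 3000/6891 ≈ 0.435.
Interpolate at f ≈ 0.435 with slerp weights a = sin((1−f)δ)/sin δ ≈ 0.650, b = sin(fδ)/sin δ ≈ 0.514.
p = a·p₁ + b·p₂ ≈ (-0.111, 0.819, -0.563); φ = arcsin(p_z) ≈ -34.24°, λ = atan2(p_y, p_x) ≈ 97.72°.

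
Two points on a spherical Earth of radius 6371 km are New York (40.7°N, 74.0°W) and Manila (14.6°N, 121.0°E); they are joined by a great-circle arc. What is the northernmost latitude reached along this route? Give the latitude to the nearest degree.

≈ 77°N

The great circle lies in the plane with unit normal n̂ = (p₁ × p₂)/|p₁ × p₂|.
Here n̂_z ≈ -0.226; the vertex latitude is φ_max = arccos|n̂_z| ≈ 76.9°.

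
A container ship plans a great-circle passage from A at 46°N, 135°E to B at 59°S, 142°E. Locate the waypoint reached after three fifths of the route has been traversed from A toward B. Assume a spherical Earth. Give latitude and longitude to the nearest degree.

Write both endpoints as unit vectors p₁, p₂ with components (cos φ cos λ, cos φ sin λ, sin φ).
The central angle between the endpoints is δ = arccos(p₁·p₂) ≈ 1.835 rad (105.2°).
Interpolate at f = 3/5 with slerp weights a = sin((1−f)δ)/sin δ ≈ 0.694, b = sin(fδ)/sin δ ≈ 0.924.
p = a·p₁ + b·p₂ ≈ (-0.716, 0.634, -0.293); φ = arcsin(p_z) ≈ -17.02°, λ = atan2(p_y, p_x) ≈ 138.48°.

≈ 17°S, 138°E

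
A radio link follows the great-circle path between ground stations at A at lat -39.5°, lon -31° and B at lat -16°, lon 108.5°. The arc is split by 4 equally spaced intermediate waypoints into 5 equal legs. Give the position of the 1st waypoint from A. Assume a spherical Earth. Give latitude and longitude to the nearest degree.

The haversine formula gives a central angle δ ≈ 1.970 rad (112.9°) between the endpoints.
Interpolate at f = 1/5 with slerp weights a = sin((1−f)δ)/sin δ ≈ 1.085, b = sin(fδ)/sin δ ≈ 0.417.
p = a·p₁ + b·p₂ ≈ (0.591, -0.052, -0.805); φ = arcsin(p_z) ≈ -53.63°, λ = atan2(p_y, p_x) ≈ -4.98°.

≈ lat -54°, lon -5°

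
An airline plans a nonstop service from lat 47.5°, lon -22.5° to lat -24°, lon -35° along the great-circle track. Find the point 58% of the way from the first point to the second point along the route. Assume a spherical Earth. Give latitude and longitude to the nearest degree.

≈ lat 6°, lon -31°

Write both endpoints as unit vectors p₁, p₂ with components (cos φ cos λ, cos φ sin λ, sin φ).
The central angle between the endpoints is δ = arccos(p₁·p₂) ≈ 1.263 rad (72.4°).
Interpolate at f = 0.58 with slerp weights a = sin((1−f)δ)/sin δ ≈ 0.531, b = sin(fδ)/sin δ ≈ 0.702.
p = a·p₁ + b·p₂ ≈ (0.857, -0.505, 0.106); φ = arcsin(p_z) ≈ 6.08°, λ = atan2(p_y, p_x) ≈ -30.52°.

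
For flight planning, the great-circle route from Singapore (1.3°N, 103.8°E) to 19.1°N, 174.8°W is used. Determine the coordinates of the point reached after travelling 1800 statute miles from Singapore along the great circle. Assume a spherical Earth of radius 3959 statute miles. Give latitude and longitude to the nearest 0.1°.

Write both endpoints as unit vectors p₁, p₂ with components (cos φ cos λ, cos φ sin λ, sin φ).
The central angle between the endpoints is δ = arccos(p₁·p₂) ≈ 1.422 rad (81.4°). The total great-circle distance is δ·R ≈ 1.422 × 3959 ≈ 5628 mi, so the target fraction is f = 1800/5628 ≈ 0.320.
Interpolate at f ≈ 0.320 with slerp weights a = sin((1−f)δ)/sin δ ≈ 0.832, b = sin(fδ)/sin δ ≈ 0.444.
p = a·p₁ + b·p₂ ≈ (-0.616, 0.770, 0.164); φ = arcsin(p_z) ≈ 9.45°, λ = atan2(p_y, p_x) ≈ 128.67°.

≈ 9.5°N, 128.7°E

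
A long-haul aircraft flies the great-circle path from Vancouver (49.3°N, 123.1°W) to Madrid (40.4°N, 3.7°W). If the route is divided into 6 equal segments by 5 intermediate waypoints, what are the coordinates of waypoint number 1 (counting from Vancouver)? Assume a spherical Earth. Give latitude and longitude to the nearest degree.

From cos δ = sin φ₁ sin φ₂ + cos φ₁ cos φ₂ cos Δλ, the central angle is δ ≈ 1.321 rad (75.7°).
Interpolate at f = 1/6 with slerp weights a = sin((1−f)δ)/sin δ ≈ 0.920, b = sin(fδ)/sin δ ≈ 0.225.
p = a·p₁ + b·p₂ ≈ (-0.156, -0.514, 0.844); φ = arcsin(p_z) ≈ 57.52°, λ = atan2(p_y, p_x) ≈ -106.93°.

≈ 58°N, 107°W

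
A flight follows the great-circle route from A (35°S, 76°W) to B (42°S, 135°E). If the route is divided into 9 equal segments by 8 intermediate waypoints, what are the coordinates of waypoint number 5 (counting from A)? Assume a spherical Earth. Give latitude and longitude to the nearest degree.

The haversine formula gives a central angle δ ≈ 1.709 rad (97.9°) between the endpoints.
Interpolate at f = 5/9 with slerp weights a = sin((1−f)δ)/sin δ ≈ 0.695, b = sin(fδ)/sin δ ≈ 0.821.
p = a·p₁ + b·p₂ ≈ (-0.294, -0.121, -0.948); φ = arcsin(p_z) ≈ -71.48°, λ = atan2(p_y, p_x) ≈ -157.57°.

≈ (71°S, 158°W)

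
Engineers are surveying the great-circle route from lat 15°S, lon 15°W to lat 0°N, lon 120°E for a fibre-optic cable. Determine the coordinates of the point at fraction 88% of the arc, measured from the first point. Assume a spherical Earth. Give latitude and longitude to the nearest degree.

≈ lat 6°S, lon 105°E

Convert each endpoint to a unit vector on the sphere (x = cos φ cos λ, y = cos φ sin λ, z = sin φ).
The central angle between the endpoints is δ = arccos(p₁·p₂) ≈ 2.323 rad (133.1°).
Interpolate at f = 0.88 with slerp weights a = sin((1−f)δ)/sin δ ≈ 0.377, b = sin(fδ)/sin δ ≈ 1.219.
p = a·p₁ + b·p₂ ≈ (-0.258, 0.961, -0.097); φ = arcsin(p_z) ≈ -5.59°, λ = atan2(p_y, p_x) ≈ 105.02°.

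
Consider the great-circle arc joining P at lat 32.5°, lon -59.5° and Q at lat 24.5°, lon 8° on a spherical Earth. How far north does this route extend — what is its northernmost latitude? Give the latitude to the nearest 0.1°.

The great circle lies in the plane with unit normal n̂ = (p₁ × p₂)/|p₁ × p₂|.
Here n̂_z ≈ +0.828; the vertex latitude is φ_max = arccos|n̂_z| ≈ 34.1°.
Check via Clairaut: cos φ_max = |cos φ₁| · sin C = cos(32.5°)·sin(79.1°) ≈ 0.828, again giving ≈ 34.1°.

≈ 34.1°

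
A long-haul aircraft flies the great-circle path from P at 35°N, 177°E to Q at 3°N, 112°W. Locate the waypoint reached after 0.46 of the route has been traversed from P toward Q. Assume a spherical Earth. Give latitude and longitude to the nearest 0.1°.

≈ 24.2°N, 146.3°W

Write both endpoints as unit vectors p₁, p₂ with components (cos φ cos λ, cos φ sin λ, sin φ).
The central angle between the endpoints is δ = arccos(p₁·p₂) ≈ 1.270 rad (72.8°).
Interpolate at f = 0.46 with slerp weights a = sin((1−f)δ)/sin δ ≈ 0.663, b = sin(fδ)/sin δ ≈ 0.577.
p = a·p₁ + b·p₂ ≈ (-0.758, -0.506, 0.411); φ = arcsin(p_z) ≈ 24.24°, λ = atan2(p_y, p_x) ≈ -146.28°.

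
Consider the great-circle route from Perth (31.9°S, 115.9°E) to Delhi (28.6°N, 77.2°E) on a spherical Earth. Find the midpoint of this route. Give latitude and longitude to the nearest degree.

≈ 2°S, 96°E

Write both endpoints as unit vectors p₁, p₂ with components (cos φ cos λ, cos φ sin λ, sin φ).
The central angle between the endpoints is δ = arccos(p₁·p₂) ≈ 1.236 rad (70.8°).
Interpolate at f = 1/2 with slerp weights a = sin((1−f)δ)/sin δ ≈ 0.613, b = sin(fδ)/sin δ ≈ 0.613.
p = a·p₁ + b·p₂ ≈ (-0.108, 0.994, -0.031); φ = arcsin(p_z) ≈ -1.75°, λ = atan2(p_y, p_x) ≈ 96.21°.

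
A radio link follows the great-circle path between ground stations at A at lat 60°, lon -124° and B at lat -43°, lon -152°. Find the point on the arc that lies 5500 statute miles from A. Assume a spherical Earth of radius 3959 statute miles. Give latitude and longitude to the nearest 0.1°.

Write both endpoints as unit vectors p₁, p₂ with components (cos φ cos λ, cos φ sin λ, sin φ).
The central angle between the endpoints is δ = arccos(p₁·p₂) ≈ 1.842 rad (105.5°). The total great-circle distance is δ·R ≈ 1.842 × 3959 ≈ 7292 mi, so the target fraction is f = 5500/7292 ≈ 0.754.
Interpolate at f ≈ 0.754 with slerp weights a = sin((1−f)δ)/sin δ ≈ 0.454, b = sin(fδ)/sin δ ≈ 1.021.
p = a·p₁ + b·p₂ ≈ (-0.786, -0.539, -0.303); φ = arcsin(p_z) ≈ -17.65°, λ = atan2(p_y, p_x) ≈ -145.58°.

≈ lat -17.6°, lon -145.6°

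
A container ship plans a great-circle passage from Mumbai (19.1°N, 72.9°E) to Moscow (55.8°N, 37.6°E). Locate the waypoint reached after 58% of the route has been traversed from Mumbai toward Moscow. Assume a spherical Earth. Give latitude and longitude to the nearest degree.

≈ 42°N, 57°E

The haversine formula gives a central angle δ ≈ 0.790 rad (45.2°) between the endpoints.
Interpolate at f = 0.58 with slerp weights a = sin((1−f)δ)/sin δ ≈ 0.459, b = sin(fδ)/sin δ ≈ 0.623.
p = a·p₁ + b·p₂ ≈ (0.405, 0.628, 0.665); φ = arcsin(p_z) ≈ 41.68°, λ = atan2(p_y, p_x) ≈ 57.19°.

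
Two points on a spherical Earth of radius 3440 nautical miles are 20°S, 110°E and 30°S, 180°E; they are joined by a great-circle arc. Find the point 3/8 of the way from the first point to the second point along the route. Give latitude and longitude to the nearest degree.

Write both endpoints as unit vectors p₁, p₂ with components (cos φ cos λ, cos φ sin λ, sin φ).
The central angle between the endpoints is δ = arccos(p₁·p₂) ≈ 1.105 rad (63.3°).
Interpolate at f = 3/8 with slerp weights a = sin((1−f)δ)/sin δ ≈ 0.713, b = sin(fδ)/sin δ ≈ 0.451.
p = a·p₁ + b·p₂ ≈ (-0.619, 0.630, -0.469); φ = arcsin(p_z) ≈ -27.98°, λ = atan2(p_y, p_x) ≈ 134.53°.

≈ 28°S, 135°E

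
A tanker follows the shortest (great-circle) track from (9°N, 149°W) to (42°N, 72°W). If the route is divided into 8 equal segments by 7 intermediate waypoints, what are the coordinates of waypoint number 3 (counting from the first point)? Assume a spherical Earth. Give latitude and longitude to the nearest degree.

Convert each endpoint to a unit vector on the sphere (x = cos φ cos λ, y = cos φ sin λ, z = sin φ).
The central angle between the endpoints is δ = arccos(p₁·p₂) ≈ 1.298 rad (74.3°).
Interpolate at f = 3/8 with slerp weights a = sin((1−f)δ)/sin δ ≈ 0.753, b = sin(fδ)/sin δ ≈ 0.486.
p = a·p₁ + b·p₂ ≈ (-0.526, -0.726, 0.443); φ = arcsin(p_z) ≈ 26.28°, λ = atan2(p_y, p_x) ≈ -125.91°.

≈ (26°N, 126°W)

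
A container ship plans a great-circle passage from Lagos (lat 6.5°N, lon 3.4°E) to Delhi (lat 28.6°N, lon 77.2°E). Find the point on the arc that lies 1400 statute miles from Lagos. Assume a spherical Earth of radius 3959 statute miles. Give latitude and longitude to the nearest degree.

Convert each endpoint to a unit vector on the sphere (x = cos φ cos λ, y = cos φ sin λ, z = sin φ).
The central angle between the endpoints is δ = arccos(p₁·p₂) ≈ 1.269 rad (72.7°). The total great-circle distance is δ·R ≈ 1.269 × 3959 ≈ 5023 mi, so the target fraction is f = 1400/5023 ≈ 0.279.
Interpolate at f ≈ 0.279 with slerp weights a = sin((1−f)δ)/sin δ ≈ 0.830, b = sin(fδ)/sin δ ≈ 0.363.
p = a·p₁ + b·p₂ ≈ (0.894, 0.359, 0.268); φ = arcsin(p_z) ≈ 15.52°, λ = atan2(p_y, p_x) ≈ 21.91°.

≈ lat 16°N, lon 22°E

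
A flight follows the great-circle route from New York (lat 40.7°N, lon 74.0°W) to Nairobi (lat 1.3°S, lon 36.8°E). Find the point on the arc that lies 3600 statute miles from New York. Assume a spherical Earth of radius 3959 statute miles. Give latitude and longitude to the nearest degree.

Convert each endpoint to a unit vector on the sphere (x = cos φ cos λ, y = cos φ sin λ, z = sin φ).
The central angle between the endpoints is δ = arccos(p₁·p₂) ≈ 1.859 rad (106.5°). The total great-circle distance is δ·R ≈ 1.859 × 3959 ≈ 7359 mi, so the target fraction is f = 3600/7359 ≈ 0.489.
Interpolate at f ≈ 0.489 with slerp weights a = sin((1−f)δ)/sin δ ≈ 0.848, b = sin(fδ)/sin δ ≈ 0.823.
p = a·p₁ + b·p₂ ≈ (0.836, -0.125, 0.534); φ = arcsin(p_z) ≈ 32.30°, λ = atan2(p_y, p_x) ≈ -8.51°.

≈ lat 32°N, lon 9°W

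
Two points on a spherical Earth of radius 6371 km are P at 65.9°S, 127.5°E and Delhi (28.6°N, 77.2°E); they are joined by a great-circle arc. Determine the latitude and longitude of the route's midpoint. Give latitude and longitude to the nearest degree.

≈ 20°S, 93°E

Write both endpoints as unit vectors p₁, p₂ with components (cos φ cos λ, cos φ sin λ, sin φ).
The central angle between the endpoints is δ = arccos(p₁·p₂) ≈ 1.780 rad (102.0°).
Interpolate at f = 1/2 with slerp weights a = sin((1−f)δ)/sin δ ≈ 0.795, b = sin(fδ)/sin δ ≈ 0.795.
p = a·p₁ + b·p₂ ≈ (-0.043, 0.938, -0.345); φ = arcsin(p_z) ≈ -20.18°, λ = atan2(p_y, p_x) ≈ 92.62°.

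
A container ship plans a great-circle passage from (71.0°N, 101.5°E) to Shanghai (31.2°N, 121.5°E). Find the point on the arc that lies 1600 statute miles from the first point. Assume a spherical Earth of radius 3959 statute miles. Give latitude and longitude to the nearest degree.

≈ (49°N, 117°E)

Write both endpoints as unit vectors p₁, p₂ with components (cos φ cos λ, cos φ sin λ, sin φ).
The central angle between the endpoints is δ = arccos(p₁·p₂) ≈ 0.720 rad (41.3°). The total great-circle distance is δ·R ≈ 0.720 × 3959 ≈ 2852 mi, so the target fraction is f = 1600/2852 ≈ 0.561.
Interpolate at f ≈ 0.561 with slerp weights a = sin((1−f)δ)/sin δ ≈ 0.472, b = sin(fδ)/sin δ ≈ 0.596.
p = a·p₁ + b·p₂ ≈ (-0.297, 0.585, 0.755); φ = arcsin(p_z) ≈ 48.99°, λ = atan2(p_y, p_x) ≈ 116.91°.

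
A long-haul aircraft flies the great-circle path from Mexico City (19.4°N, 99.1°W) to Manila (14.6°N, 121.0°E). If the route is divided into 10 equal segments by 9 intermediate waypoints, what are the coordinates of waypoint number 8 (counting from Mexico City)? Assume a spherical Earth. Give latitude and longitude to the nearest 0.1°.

≈ 29.6°N, 143.5°E

The haversine formula gives a central angle δ ≈ 2.233 rad (127.9°) between the endpoints.
Interpolate at f = 8/10 with slerp weights a = sin((1−f)δ)/sin δ ≈ 0.547, b = sin(fδ)/sin δ ≈ 1.238.
p = a·p₁ + b·p₂ ≈ (-0.699, 0.517, 0.494); φ = arcsin(p_z) ≈ 29.60°, λ = atan2(p_y, p_x) ≈ 143.48°.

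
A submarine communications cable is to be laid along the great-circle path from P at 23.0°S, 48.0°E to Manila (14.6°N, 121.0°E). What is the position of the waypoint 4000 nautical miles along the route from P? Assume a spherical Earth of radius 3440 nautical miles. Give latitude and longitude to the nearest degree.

From cos δ = sin φ₁ sin φ₂ + cos φ₁ cos φ₂ cos Δλ, the central angle is δ ≈ 1.408 rad (80.7°). The total great-circle distance is δ·R ≈ 1.408 × 3440 ≈ 4844 nmi, so the target fraction is f = 4000/4844 ≈ 0.826.
Interpolate at f ≈ 0.826 with slerp weights a = sin((1−f)δ)/sin δ ≈ 0.246, b = sin(fδ)/sin δ ≈ 0.930.
p = a·p₁ + b·p₂ ≈ (-0.312, 0.940, 0.138); φ = arcsin(p_z) ≈ 7.95°, λ = atan2(p_y, p_x) ≈ 108.36°.

≈ 8°N, 108°E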